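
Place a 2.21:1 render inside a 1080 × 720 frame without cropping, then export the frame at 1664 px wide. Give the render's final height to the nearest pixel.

Fitted into 1080×720, the render spans the width; its height is 1080 / 2.210 ≈ 488.69 px.
Resizing to 1664 px wide multiplies everything by 1.5407: 488.69 → 752.94 px.

753 px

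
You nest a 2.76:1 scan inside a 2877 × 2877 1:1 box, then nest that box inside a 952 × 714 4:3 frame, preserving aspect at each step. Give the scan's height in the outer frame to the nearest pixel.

259 px

2.76:1 in 2877×2877: fills the width, so the scan is 2877.00 × 1042.39.
Second fit — the 1:1 canvas into 952×714 spans the height: 714.00 × 714.00 (×0.2482 from 2877×2877).
Applying the same ×0.2482: 1042.39 → 258.70.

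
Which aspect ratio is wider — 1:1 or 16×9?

16×9

1 and 16×9 = 1.778; 1.778 > 1.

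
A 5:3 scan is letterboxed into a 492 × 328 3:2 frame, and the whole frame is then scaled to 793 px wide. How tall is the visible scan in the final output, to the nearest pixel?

476 px

Fitted into 492×328, the scan spans the width; its height is 492 × 3/5 ≈ 295.20 px.
Scaling 492 → 793 is ×1.6118, so the height becomes 295.20 × 1.6118 ≈ 475.80 px.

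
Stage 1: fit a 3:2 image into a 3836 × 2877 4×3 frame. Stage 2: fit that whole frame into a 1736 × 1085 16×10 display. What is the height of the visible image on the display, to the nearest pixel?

964 px

First fit — 3:2 into 3836×2877 spans the width: 3836.00 × 2557.33.
The 4×3 canvas is height-limited in 1736×1085, giving 1446.67 × 1085.00; scale factor 0.3771.
Applying the same ×0.3771: 2557.33 → 964.44.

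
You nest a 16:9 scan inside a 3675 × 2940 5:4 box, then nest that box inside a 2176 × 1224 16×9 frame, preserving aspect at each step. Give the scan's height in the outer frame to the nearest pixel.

First fit — 16:9 into 3675×2940 spans the width: 3675.00 × 2067.19.
Second fit — the 5:4 canvas into 2176×1224 spans the height: 1530.00 × 1224.00 (×0.4163 from 3675×2940).
The scan scales with it: height 2067.19 × 0.4163 ≈ 860.62.

861 px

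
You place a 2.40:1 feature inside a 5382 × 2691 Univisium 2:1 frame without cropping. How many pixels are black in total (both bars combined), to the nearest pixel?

2413827 pixels

2.40:1 is wider than Univisium 2:1, so it spans the full width.
Content height = 5382 / 2.400 ≈ 2242.5000 px.
Black = 2691 − 2242.5000 = 448.5000 px.
Bar area = 448.5000 × 5382 ≈ 2413827 px.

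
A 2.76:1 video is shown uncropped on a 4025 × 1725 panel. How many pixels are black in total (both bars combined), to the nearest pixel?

1073333 pixels

2.76:1 is wider than 21:9, so it spans the full width.
The video is 4025 / 2.760 ≈ 1458.3333 px tall.
1725 − 1458.3333 = 266.6667 px of bars.
Across the 4025-px span: 266.6667 × 4025 ≈ 1073333 px.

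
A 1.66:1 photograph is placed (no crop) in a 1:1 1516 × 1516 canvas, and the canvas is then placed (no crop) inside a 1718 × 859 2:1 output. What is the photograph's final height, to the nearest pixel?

Inside the 1516×1516 canvas the photograph is width-limited at 1516.00 × 913.25.
1:1 in 1718×859: fills the height, so the intermediate becomes 859.00 × 859.00 — a scale of ×0.5666.
Applying the same ×0.5666: 913.25 → 517.47.

517 px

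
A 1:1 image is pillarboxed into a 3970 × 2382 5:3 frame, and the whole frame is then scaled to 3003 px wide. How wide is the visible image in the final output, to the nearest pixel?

At 3970×2382 the image is height-limited, so width = 2382 × 1/1 ≈ 2382.00 px.
Resizing to 3003 px wide multiplies everything by 0.7564: 2382.00 → 1801.80 px.

1802 px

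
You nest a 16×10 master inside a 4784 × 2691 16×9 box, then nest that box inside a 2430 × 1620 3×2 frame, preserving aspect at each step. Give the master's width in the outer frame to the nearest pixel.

First fit — 16×10 into 4784×2691 spans the height: 4305.60 × 2691.00.
The 16×9 canvas is width-limited in 2430×1620, giving 2430.00 × 1366.88; scale factor 0.5079.
The master scales with it: width 4305.60 × 0.5079 ≈ 2187.00.

2187 px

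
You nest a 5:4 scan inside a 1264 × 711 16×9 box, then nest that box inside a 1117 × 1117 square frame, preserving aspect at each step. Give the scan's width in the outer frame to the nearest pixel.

785 px

5:4 in 1264×711: fills the height, so the scan is 888.75 × 711.00.
The 16×9 canvas is width-limited in 1117×1117, giving 1117.00 × 628.31; scale factor 0.8837.
Applying the same ×0.8837: 888.75 → 785.39.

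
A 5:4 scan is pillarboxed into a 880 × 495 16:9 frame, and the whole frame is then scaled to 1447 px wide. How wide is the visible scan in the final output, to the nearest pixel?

1017 px

At 880×495 the scan is height-limited, so width = 495 × 5/4 ≈ 618.75 px.
Scaling 880 → 1447 is ×1.6443, so the width becomes 618.75 × 1.6443 ≈ 1017.42 px.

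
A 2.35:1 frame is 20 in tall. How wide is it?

47 in

At 2.35:1, 20 × 2.350 ≈ 47.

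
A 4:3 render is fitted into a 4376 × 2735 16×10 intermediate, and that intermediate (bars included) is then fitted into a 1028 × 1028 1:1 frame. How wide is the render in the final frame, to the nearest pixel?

857 px

First fit — 4:3 into 4376×2735 spans the height: 3646.67 × 2735.00.
16×10 in 1028×1028: fills the width, so the intermediate becomes 1028.00 × 642.50 — a scale of ×0.2349.
So the render's width is 3646.67 × 0.2349 ≈ 856.67.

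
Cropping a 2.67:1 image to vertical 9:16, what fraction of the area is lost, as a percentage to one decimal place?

78.9%

Going from 2.67:1 to vertical 9:16 means cutting width while keeping height.
Fraction kept = (0.562)/(2.670) ≈ 21.07%, so 78.93% is lost.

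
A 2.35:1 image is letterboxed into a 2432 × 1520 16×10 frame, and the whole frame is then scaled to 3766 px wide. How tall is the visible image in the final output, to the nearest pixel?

1603 px

In the 2432×1520 frame the image fills the width: height = 2432 / 2.350 ≈ 1034.89 px.
Resizing to 3766 px wide multiplies everything by 1.5485: 1034.89 → 1602.55 px.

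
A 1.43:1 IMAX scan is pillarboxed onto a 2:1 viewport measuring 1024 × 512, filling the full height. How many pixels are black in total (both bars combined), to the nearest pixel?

149422 pixels

Content width = 512 × 1.430 ≈ 732.1600 px.
Leftover width: 1024 − 732.1600 = 291.8400 px.
That's 291.8400 × 512 ≈ 149422 black pixels.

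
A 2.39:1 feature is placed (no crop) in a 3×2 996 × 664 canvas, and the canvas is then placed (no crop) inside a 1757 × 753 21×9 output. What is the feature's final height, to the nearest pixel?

473 px

First fit — 2.39:1 into 996×664 spans the width: 996.00 × 416.74.
Second fit — the 3×2 canvas into 1757×753 spans the height: 1129.50 × 753.00 (×1.1340 from 996×664).
The feature scales with it: height 416.74 × 1.1340 ≈ 472.59.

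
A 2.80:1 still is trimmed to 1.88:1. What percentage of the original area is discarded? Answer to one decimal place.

32.9%

1.88:1 is narrower than 2.80:1, so the crop keeps the full height and trims the width.
Fraction kept = (1.880)/(2.800) ≈ 67.14%, so 32.86% is lost.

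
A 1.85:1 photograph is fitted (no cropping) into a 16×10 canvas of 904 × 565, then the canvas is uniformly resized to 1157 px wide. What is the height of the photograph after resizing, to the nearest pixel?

At 904×565 the photograph is width-limited, so height = 904 / 1.850 ≈ 488.65 px.
Scaling 904 → 1157 is ×1.2799, so the height becomes 488.65 × 1.2799 ≈ 625.41 px.

625 px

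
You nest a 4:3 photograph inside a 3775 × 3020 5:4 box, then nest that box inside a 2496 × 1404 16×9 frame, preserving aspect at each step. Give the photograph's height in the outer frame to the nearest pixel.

1316 px

First fit — 4:3 into 3775×3020 spans the width: 3775.00 × 2831.25.
The 5:4 canvas is height-limited in 2496×1404, giving 1755.00 × 1404.00; scale factor 0.4649.
The photograph scales with it: height 2831.25 × 0.4649 ≈ 1316.25.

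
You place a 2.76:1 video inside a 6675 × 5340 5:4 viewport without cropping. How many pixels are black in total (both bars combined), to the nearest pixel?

2.76:1 (2.760) > 5:4 (1.250), so the video fills the width.
Content height = 6675 / 2.760 ≈ 2418.4783 px.
Leftover height: 5340 − 2418.4783 = 2921.5217 px.
That's 2921.5217 × 6675 ≈ 19501158 black pixels.

19501158 pixels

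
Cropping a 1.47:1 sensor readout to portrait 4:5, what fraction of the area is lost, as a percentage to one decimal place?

portrait 4:5 is narrower than 1.47:1, so the crop keeps the full height and trims the width.
Fraction kept = (0.800)/(1.470) ≈ 54.42%, so 45.58% is lost.

45.6%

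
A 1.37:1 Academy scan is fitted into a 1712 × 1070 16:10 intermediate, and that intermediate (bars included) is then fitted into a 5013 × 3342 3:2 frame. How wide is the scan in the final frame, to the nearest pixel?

First fit — 1.37:1 Academy into 1712×1070 spans the height: 1465.90 × 1070.00.
Second fit — the 16:10 canvas into 5013×3342 spans the width: 5013.00 × 3133.12 (×2.9282 from 1712×1070).
So the scan's width is 1465.90 × 2.9282 ≈ 4292.38.

4292 px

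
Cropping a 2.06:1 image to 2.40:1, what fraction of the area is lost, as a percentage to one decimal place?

2.40:1 is wider than 2.06:1, so the crop keeps the full width and trims the height.
(2.060)/(2.400) ≈ 0.858 of the area survives, leaving 14.17% discarded.

14.2%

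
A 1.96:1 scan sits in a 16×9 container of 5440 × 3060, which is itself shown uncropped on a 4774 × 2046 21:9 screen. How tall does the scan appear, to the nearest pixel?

1.96:1 in 5440×3060: fills the width, so the scan is 5440.00 × 2775.51.
The 16×9 canvas is height-limited in 4774×2046, giving 3637.33 × 2046.00; scale factor 0.6686.
So the scan's height is 2775.51 × 0.6686 ≈ 1855.78.

1856 px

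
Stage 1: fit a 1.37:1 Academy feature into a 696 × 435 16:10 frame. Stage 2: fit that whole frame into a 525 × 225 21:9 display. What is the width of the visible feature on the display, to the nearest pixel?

Inside the 696×435 canvas the feature is height-limited at 595.95 × 435.00.
16:10 in 525×225: fills the height, so the intermediate becomes 360.00 × 225.00 — a scale of ×0.5172.
The feature scales with it: width 595.95 × 0.5172 ≈ 308.25.

308 px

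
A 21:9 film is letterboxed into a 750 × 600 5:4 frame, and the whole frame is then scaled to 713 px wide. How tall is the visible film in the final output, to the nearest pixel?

In the 750×600 frame the film fills the width: height = 750 × 9/21 ≈ 321.43 px.
Resizing to 713 px wide multiplies everything by 0.9507: 321.43 → 305.57 px.

306 px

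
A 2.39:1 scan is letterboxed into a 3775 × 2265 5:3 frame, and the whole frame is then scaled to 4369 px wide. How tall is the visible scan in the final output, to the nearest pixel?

Fitted into 3775×2265, the scan spans the width; its height is 3775 / 2.390 ≈ 1579.50 px.
Resizing to 4369 px wide multiplies everything by 1.1574: 1579.50 → 1828.03 px.

1828 px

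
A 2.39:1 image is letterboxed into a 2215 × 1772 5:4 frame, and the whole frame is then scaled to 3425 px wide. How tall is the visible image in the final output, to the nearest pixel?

In the 2215×1772 frame the image fills the width: height = 2215 / 2.390 ≈ 926.78 px.
The frame scales by 3425/2215 = 1.5463; 926.78 × 1.5463 ≈ 1433.05 px.

1433 px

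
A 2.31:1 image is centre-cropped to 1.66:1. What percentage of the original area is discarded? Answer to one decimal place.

28.1%

1.66:1 is narrower than 2.31:1, so the crop keeps the full height and trims the width.
Area ratio = (1.660)/(2.310) = 71.86%; the remaining 28.14% is cropped out.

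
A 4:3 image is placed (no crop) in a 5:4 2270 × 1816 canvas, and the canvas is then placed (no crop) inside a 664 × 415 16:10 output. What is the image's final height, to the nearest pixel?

389 px

First fit — 4:3 into 2270×1816 spans the width: 2270.00 × 1702.50.
The 5:4 canvas is height-limited in 664×415, giving 518.75 × 415.00; scale factor 0.2285.
The image scales with it: height 1702.50 × 0.2285 ≈ 389.06.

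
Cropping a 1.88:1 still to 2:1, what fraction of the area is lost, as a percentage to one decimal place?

2:1 is wider than 1.88:1, so the crop keeps the full width and trims the height.
Area ratio = (1.880)/(2.000) = 94.00%; the remaining 6.00% is cropped out.

6.0%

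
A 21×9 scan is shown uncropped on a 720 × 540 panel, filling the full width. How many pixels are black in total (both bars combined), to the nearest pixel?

166629 pixels

That makes the image 308.5714 px tall (720 × 9/21).
Black = 540 − 308.5714 = 231.4286 px.
Across the 720-px span: 231.4286 × 720 ≈ 166629 px.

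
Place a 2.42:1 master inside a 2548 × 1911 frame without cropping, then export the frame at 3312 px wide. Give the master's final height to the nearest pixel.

In the 2548×1911 frame the master fills the width: height = 2548 / 2.420 ≈ 1052.89 px.
The frame scales by 3312/2548 = 1.2998; 1052.89 × 1.2998 ≈ 1368.60 px.

1369 px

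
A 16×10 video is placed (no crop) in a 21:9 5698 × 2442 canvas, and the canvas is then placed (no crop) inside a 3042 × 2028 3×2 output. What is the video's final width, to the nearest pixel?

2086 px

Inside the 5698×2442 canvas the video is height-limited at 3907.20 × 2442.00.
Second fit — the 21:9 canvas into 3042×2028 spans the width: 3042.00 × 1303.71 (×0.5339 from 5698×2442).
Applying the same ×0.5339: 3907.20 → 2085.94.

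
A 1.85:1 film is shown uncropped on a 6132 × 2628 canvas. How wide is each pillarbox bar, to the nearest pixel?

635 px

1.85:1 (1.850) < 21:9 (2.333), so the film fills the height.
Content width = 2628 × 1.850 ≈ 4861.80 px.
Leftover width: 6132 − 4861.80 = 1270.20 px → 635.10 each side.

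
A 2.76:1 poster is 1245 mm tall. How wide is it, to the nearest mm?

3436 mm

Width = 1245 × 2.760 = 3436.20.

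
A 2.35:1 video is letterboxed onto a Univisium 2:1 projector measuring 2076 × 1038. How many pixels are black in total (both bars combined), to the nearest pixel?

Since 2.350 > 2.000, the video is width-limited.
The video is 2076 / 2.350 ≈ 883.4043 px tall.
Leftover height: 1038 − 883.4043 = 154.5957 px.
That's 154.5957 × 2076 ≈ 320941 black pixels.

320941 pixels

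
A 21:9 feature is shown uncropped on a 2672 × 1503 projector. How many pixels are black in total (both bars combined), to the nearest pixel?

21:9 is wider than 16:9, so it spans the full width.
The feature is 2672 × 9/21 ≈ 1145.1429 px tall.
1503 − 1145.1429 = 357.8571 px of bars.
Across the 2672-px span: 357.8571 × 2672 ≈ 956194 px.

956194 pixels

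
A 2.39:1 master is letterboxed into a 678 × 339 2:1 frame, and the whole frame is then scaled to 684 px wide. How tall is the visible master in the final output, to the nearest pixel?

Fitted into 678×339, the master spans the width; its height is 678 / 2.390 ≈ 283.68 px.
Scaling 678 → 684 is ×1.0088, so the height becomes 283.68 × 1.0088 ≈ 286.19 px.

286 px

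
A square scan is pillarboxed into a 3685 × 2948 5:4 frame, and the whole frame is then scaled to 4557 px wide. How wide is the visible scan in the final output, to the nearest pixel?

Fitted into 3685×2948, the scan spans the height; its width is 2948 × 1/1 ≈ 2948.00 px.
The frame scales by 4557/3685 = 1.2366; 2948.00 × 1.2366 ≈ 3645.60 px.

3646 px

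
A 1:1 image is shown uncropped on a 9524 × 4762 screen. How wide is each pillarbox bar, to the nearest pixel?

1:1 is narrower than 2:1, so it spans the full height.
That makes the image 4762.00 px wide (4762 × 1/1).
Leftover width: 9524 − 4762.00 = 4762.00 px → 2381.00 each side.

2381 px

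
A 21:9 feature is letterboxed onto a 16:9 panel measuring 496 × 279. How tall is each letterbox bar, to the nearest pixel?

21:9 (2.333) > 16:9 (1.778), so the feature fills the width.
That makes the image 212.57 px tall (496 × 9/21).
Black = 279 − 212.57 = 66.43 px, or 33.21 per bar.

33 px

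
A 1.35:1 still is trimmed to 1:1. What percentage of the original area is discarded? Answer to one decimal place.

1:1 is narrower than 1.35:1, so the crop keeps the full height and trims the width.
Area ratio = (1.000)/(1.350) = 74.07%; the remaining 25.93% is cropped out.

25.9%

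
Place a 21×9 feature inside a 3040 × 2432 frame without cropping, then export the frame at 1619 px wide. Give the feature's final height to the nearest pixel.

In the 3040×2432 frame the feature fills the width: height = 3040 × 9/21 ≈ 1302.86 px.
Resizing to 1619 px wide multiplies everything by 0.5326: 1302.86 → 693.86 px.

694 px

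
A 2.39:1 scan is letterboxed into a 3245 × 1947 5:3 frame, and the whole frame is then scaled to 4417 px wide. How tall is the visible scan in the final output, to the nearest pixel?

In the 3245×1947 frame the scan fills the width: height = 3245 / 2.390 ≈ 1357.74 px.
Scaling 3245 → 4417 is ×1.3612, so the height becomes 1357.74 × 1.3612 ≈ 1848.12 px.

1848 px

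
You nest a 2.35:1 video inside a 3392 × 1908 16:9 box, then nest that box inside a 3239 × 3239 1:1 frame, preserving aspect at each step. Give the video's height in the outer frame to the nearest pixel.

1378 px

Inside the 3392×1908 canvas the video is width-limited at 3392.00 × 1443.40.
16:9 in 3239×3239: fills the width, so the intermediate becomes 3239.00 × 1821.94 — a scale of ×0.9549.
So the video's height is 1443.40 × 0.9549 ≈ 1378.30.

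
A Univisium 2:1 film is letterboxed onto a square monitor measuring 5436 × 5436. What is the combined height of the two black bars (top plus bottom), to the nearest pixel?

Univisium 2:1 is wider than square, so it spans the full width.
That makes the image 2718.00 px tall (5436 × 1/2).
Black = 5436 − 2718.00 = 2718.00 px.

2718 px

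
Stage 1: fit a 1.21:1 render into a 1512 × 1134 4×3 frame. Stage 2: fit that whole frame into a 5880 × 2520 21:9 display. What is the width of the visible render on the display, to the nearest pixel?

3049 px

1.21:1 in 1512×1134: fills the height, so the render is 1372.14 × 1134.00.
The 4×3 canvas is height-limited in 5880×2520, giving 3360.00 × 2520.00; scale factor 2.2222.
Applying the same ×2.2222: 1372.14 → 3049.20.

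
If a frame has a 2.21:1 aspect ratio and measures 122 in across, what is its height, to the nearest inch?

55 in

Height = 122 / 2.210 = 55.20.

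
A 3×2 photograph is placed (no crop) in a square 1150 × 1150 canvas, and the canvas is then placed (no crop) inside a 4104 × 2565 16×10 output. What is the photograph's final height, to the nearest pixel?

1710 px

Inside the 1150×1150 canvas the photograph is width-limited at 1150.00 × 766.67.
square in 4104×2565: fills the height, so the intermediate becomes 2565.00 × 2565.00 — a scale of ×2.2304.
The photograph scales with it: height 766.67 × 2.2304 ≈ 1710.00.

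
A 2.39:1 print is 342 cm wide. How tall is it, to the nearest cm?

143 cm

Height = 342 / 2.390 = 143.10.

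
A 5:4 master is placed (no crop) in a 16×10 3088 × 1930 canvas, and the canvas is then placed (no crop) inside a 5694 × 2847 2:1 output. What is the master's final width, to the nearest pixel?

Inside the 3088×1930 canvas the master is height-limited at 2412.50 × 1930.00.
16×10 in 5694×2847: fills the height, so the intermediate becomes 4555.20 × 2847.00 — a scale of ×1.4751.
So the master's width is 2412.50 × 1.4751 ≈ 3558.75.

3559 px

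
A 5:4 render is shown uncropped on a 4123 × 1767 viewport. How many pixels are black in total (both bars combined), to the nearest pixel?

3382480 pixels

5:4 is narrower than 21:9, so it spans the full height.
That makes the image 2208.7500 px wide (1767 × 5/4).
4123 − 2208.7500 = 1914.2500 px of bars.
That's 1914.2500 × 1767 ≈ 3382480 black pixels.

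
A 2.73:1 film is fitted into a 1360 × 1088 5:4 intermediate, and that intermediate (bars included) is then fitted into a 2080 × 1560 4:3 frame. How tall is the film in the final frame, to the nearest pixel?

714 px

Inside the 1360×1088 canvas the film is width-limited at 1360.00 × 498.17.
5:4 in 2080×1560: fills the height, so the intermediate becomes 1950.00 × 1560.00 — a scale of ×1.4338.
Applying the same ×1.4338: 498.17 → 714.29.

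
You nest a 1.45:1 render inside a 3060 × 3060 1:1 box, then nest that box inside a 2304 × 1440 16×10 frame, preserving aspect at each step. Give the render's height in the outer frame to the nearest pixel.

First fit — 1.45:1 into 3060×3060 spans the width: 3060.00 × 2110.34.
The 1:1 canvas is height-limited in 2304×1440, giving 1440.00 × 1440.00; scale factor 0.4706.
So the render's height is 2110.34 × 0.4706 ≈ 993.10.

993 px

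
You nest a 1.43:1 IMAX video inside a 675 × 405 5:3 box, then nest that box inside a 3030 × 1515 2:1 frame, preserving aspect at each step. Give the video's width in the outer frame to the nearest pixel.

1.43:1 IMAX in 675×405: fills the height, so the video is 579.15 × 405.00.
Second fit — the 5:3 canvas into 3030×1515 spans the height: 2525.00 × 1515.00 (×3.7407 from 675×405).
So the video's width is 579.15 × 3.7407 ≈ 2166.45.

2166 px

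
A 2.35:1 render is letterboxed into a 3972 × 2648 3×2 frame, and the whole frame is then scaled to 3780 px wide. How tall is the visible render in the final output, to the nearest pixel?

At 3972×2648 the render is width-limited, so height = 3972 / 2.350 ≈ 1690.21 px.
Scaling 3972 → 3780 is ×0.9517, so the height becomes 1690.21 × 0.9517 ≈ 1608.51 px.

1609 px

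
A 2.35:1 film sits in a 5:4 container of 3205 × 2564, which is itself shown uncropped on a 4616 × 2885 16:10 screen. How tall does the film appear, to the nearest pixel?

1535 px

First fit — 2.35:1 into 3205×2564 spans the width: 3205.00 × 1363.83.
Second fit — the 5:4 canvas into 4616×2885 spans the height: 3606.25 × 2885.00 (×1.1252 from 3205×2564).
So the film's height is 1363.83 × 1.1252 ≈ 1534.57.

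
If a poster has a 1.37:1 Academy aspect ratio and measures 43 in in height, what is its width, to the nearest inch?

59 in

Width = 43 × 1.370 = 58.91.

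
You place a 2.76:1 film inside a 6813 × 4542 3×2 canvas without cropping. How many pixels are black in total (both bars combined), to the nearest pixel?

2.76:1 is wider than 3×2, so it spans the full width.
That makes the image 2468.4783 px tall (6813 / 2.760).
Black = 4542 − 2468.4783 = 2073.5217 px.
Across the 6813-px span: 2073.5217 × 6813 ≈ 14126904 px.

14126904 pixels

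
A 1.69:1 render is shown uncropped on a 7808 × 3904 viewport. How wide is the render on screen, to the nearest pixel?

6598 px

1.69:1 is narrower than 2:1, so it spans the full height.
That makes the image 6597.76 px wide (3904 × 1.690).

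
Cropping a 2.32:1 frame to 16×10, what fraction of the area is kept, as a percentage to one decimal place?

Going from 2.32:1 to 16×10 means cutting width while keeping height.
(1.600)/(2.320) ≈ 0.690 of the area survives.

69.0%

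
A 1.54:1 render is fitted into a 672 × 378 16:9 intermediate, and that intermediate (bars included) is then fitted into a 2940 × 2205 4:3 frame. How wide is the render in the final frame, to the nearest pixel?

2547 px

First fit — 1.54:1 into 672×378 spans the height: 582.12 × 378.00.
The 16:9 canvas is width-limited in 2940×2205, giving 2940.00 × 1653.75; scale factor 4.3750.
The render scales with it: width 582.12 × 4.3750 ≈ 2546.78.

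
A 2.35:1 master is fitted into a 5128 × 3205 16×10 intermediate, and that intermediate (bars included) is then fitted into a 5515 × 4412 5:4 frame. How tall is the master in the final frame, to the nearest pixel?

2.35:1 in 5128×3205: fills the width, so the master is 5128.00 × 2182.13.
16×10 in 5515×4412: fills the width, so the intermediate becomes 5515.00 × 3446.88 — a scale of ×1.0755.
Applying the same ×1.0755: 2182.13 → 2346.81.

2347 px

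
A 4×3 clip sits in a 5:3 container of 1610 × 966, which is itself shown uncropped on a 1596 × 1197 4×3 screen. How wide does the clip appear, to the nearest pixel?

Inside the 1610×966 canvas the clip is height-limited at 1288.00 × 966.00.
The 5:3 canvas is width-limited in 1596×1197, giving 1596.00 × 957.60; scale factor 0.9913.
So the clip's width is 1288.00 × 0.9913 ≈ 1276.80.

1277 px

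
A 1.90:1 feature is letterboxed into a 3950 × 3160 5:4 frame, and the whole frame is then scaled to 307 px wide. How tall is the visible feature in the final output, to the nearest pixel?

162 px

In the 3950×3160 frame the feature fills the width: height = 3950 / 1.900 ≈ 2078.95 px.
Resizing to 307 px wide multiplies everything by 0.0777: 2078.95 → 161.58 px.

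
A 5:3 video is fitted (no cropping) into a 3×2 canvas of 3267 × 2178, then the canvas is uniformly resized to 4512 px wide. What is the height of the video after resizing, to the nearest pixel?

2707 px

At 3267×2178 the video is width-limited, so height = 3267 × 3/5 ≈ 1960.20 px.
The frame scales by 4512/3267 = 1.3811; 1960.20 × 1.3811 ≈ 2707.20 px.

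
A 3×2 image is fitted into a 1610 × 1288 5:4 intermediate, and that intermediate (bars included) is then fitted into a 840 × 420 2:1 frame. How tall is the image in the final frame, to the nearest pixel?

350 px

Inside the 1610×1288 canvas the image is width-limited at 1610.00 × 1073.33.
Second fit — the 5:4 canvas into 840×420 spans the height: 525.00 × 420.00 (×0.3261 from 1610×1288).
So the image's height is 1073.33 × 0.3261 ≈ 350.00.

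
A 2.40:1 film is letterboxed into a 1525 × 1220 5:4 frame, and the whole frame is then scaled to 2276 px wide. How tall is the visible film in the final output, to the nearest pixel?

At 1525×1220 the film is width-limited, so height = 1525 / 2.400 ≈ 635.42 px.
Resizing to 2276 px wide multiplies everything by 1.4925: 635.42 → 948.33 px.

948 px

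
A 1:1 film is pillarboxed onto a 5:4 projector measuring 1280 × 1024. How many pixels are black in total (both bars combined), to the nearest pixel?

262144 pixels

Since 1.000 < 1.250, the film is height-limited.
That makes the image 1024.0000 px wide (1024 × 1/1).
Leftover width: 1280 − 1024.0000 = 256.0000 px.
Across the 1024-px span: 256.0000 × 1024 ≈ 262144 px.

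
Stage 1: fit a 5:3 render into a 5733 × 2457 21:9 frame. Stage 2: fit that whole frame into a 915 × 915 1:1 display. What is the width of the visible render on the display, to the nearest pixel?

Inside the 5733×2457 canvas the render is height-limited at 4095.00 × 2457.00.
Second fit — the 21:9 canvas into 915×915 spans the width: 915.00 × 392.14 (×0.1596 from 5733×2457).
So the render's width is 4095.00 × 0.1596 ≈ 653.57.

654 px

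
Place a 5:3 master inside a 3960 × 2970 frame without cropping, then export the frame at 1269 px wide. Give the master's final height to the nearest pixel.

761 px

At 3960×2970 the master is width-limited, so height = 3960 × 3/5 ≈ 2376.00 px.
Resizing to 1269 px wide multiplies everything by 0.3205: 2376.00 → 761.40 px.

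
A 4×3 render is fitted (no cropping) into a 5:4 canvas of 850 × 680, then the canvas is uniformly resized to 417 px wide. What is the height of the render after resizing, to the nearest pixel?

313 px

Fitted into 850×680, the render spans the width; its height is 850 × 3/4 ≈ 637.50 px.
The frame scales by 417/850 = 0.4906; 637.50 × 0.4906 ≈ 312.75 px.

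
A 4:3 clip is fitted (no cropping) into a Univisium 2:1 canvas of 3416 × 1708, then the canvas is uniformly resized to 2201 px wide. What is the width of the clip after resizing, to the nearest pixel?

Fitted into 3416×1708, the clip spans the height; its width is 1708 × 4/3 ≈ 2277.33 px.
Resizing to 2201 px wide multiplies everything by 0.6443: 2277.33 → 1467.33 px.

1467 px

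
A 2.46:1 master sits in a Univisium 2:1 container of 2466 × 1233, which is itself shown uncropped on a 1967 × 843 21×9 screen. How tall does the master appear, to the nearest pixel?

First fit — 2.46:1 into 2466×1233 spans the width: 2466.00 × 1002.44.
Second fit — the Univisium 2:1 canvas into 1967×843 spans the height: 1686.00 × 843.00 (×0.6837 from 2466×1233).
Applying the same ×0.6837: 1002.44 → 685.37.

685 px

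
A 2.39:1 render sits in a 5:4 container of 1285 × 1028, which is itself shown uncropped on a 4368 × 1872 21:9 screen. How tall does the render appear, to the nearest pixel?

2.39:1 in 1285×1028: fills the width, so the render is 1285.00 × 537.66.
The 5:4 canvas is height-limited in 4368×1872, giving 2340.00 × 1872.00; scale factor 1.8210.
The render scales with it: height 537.66 × 1.8210 ≈ 979.08.

979 px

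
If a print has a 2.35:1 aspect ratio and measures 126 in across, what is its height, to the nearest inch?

At 2.35:1, 126 / 2.350 ≈ 53.62.

54 in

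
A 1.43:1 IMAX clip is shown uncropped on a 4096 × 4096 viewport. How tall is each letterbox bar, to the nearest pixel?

1.43:1 IMAX (1.430) > 1:1 (1.000), so the clip fills the width.
Content height = 4096 / 1.430 ≈ 2864.34 px.
4096 − 2864.34 = 1231.66 px of bars (615.83 each).

616 px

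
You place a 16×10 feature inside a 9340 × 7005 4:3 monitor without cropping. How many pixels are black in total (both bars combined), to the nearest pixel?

Since 1.600 > 1.333, the feature is width-limited.
The feature is 9340 × 10/16 ≈ 5837.5000 px tall.
Black = 7005 − 5837.5000 = 1167.5000 px.
That's 1167.5000 × 9340 ≈ 10904450 black pixels.

10904450 pixels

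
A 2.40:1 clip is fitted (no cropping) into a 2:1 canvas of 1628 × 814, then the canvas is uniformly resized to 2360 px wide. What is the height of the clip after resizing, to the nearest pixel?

Fitted into 1628×814, the clip spans the width; its height is 1628 / 2.400 ≈ 678.33 px.
The frame scales by 2360/1628 = 1.4496; 678.33 × 1.4496 ≈ 983.33 px.

983 px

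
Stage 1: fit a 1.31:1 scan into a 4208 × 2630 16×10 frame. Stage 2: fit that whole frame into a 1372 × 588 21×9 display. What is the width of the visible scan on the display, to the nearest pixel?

First fit — 1.31:1 into 4208×2630 spans the height: 3445.30 × 2630.00.
16×10 in 1372×588: fills the height, so the intermediate becomes 940.80 × 588.00 — a scale of ×0.2236.
Applying the same ×0.2236: 3445.30 → 770.28.

770 px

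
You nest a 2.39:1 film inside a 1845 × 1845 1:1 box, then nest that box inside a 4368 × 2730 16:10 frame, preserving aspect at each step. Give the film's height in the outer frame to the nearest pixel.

Inside the 1845×1845 canvas the film is width-limited at 1845.00 × 771.97.
Second fit — the 1:1 canvas into 4368×2730 spans the height: 2730.00 × 2730.00 (×1.4797 from 1845×1845).
The film scales with it: height 771.97 × 1.4797 ≈ 1142.26.

1142 px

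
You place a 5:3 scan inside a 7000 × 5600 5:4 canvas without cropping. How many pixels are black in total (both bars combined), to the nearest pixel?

9800000 pixels

Since 1.667 > 1.250, the scan is width-limited.
Content height = 7000 × 3/5 ≈ 4200.0000 px.
Black = 5600 − 4200.0000 = 1400.0000 px.
Across the 7000-px span: 1400.0000 × 7000 ≈ 9800000 px.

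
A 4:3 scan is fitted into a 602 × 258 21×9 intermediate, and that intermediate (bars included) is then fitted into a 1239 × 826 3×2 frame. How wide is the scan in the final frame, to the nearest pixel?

First fit — 4:3 into 602×258 spans the height: 344.00 × 258.00.
The 21×9 canvas is width-limited in 1239×826, giving 1239.00 × 531.00; scale factor 2.0581.
Applying the same ×2.0581: 344.00 → 708.00.

708 px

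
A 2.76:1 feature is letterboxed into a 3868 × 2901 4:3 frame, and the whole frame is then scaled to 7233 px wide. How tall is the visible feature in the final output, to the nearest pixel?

Fitted into 3868×2901, the feature spans the width; its height is 3868 / 2.760 ≈ 1401.45 px.
The frame scales by 7233/3868 = 1.8700; 1401.45 × 1.8700 ≈ 2620.65 px.

2621 px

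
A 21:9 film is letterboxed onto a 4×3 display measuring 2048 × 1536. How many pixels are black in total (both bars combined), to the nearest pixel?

21:9 is wider than 4×3, so it spans the full width.
That makes the image 877.7143 px tall (2048 × 9/21).
Leftover height: 1536 − 877.7143 = 658.2857 px.
Bar area = 658.2857 × 2048 ≈ 1348169 px.

1348169 pixels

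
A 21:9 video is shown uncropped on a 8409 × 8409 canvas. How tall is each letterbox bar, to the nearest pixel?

2403 px

21:9 is wider than square, so it spans the full width.
That makes the image 3603.86 px tall (8409 × 9/21).
8409 − 3603.86 = 4805.14 px of bars (2402.57 each).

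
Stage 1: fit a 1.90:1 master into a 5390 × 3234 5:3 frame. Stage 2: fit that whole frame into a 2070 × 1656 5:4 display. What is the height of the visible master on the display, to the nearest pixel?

1089 px

First fit — 1.90:1 into 5390×3234 spans the width: 5390.00 × 2836.84.
The 5:3 canvas is width-limited in 2070×1656, giving 2070.00 × 1242.00; scale factor 0.3840.
The master scales with it: height 2836.84 × 0.3840 ≈ 1089.47.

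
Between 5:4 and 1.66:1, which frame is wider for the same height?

5:4 = 1.25 and 1.66; 1.66 > 1.25.

1.66:1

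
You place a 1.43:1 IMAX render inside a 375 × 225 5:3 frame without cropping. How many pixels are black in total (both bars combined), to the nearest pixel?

1.43:1 IMAX is narrower than 5:3, so it spans the full height.
That makes the image 321.7500 px wide (225 × 1.430).
Black = 375 − 321.7500 = 53.2500 px.
Across the 225-px span: 53.2500 × 225 ≈ 11981 px.

11981 pixels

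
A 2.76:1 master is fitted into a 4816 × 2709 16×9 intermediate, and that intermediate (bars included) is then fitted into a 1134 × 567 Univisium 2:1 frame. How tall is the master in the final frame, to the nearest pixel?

365 px

Inside the 4816×2709 canvas the master is width-limited at 4816.00 × 1744.93.
Second fit — the 16×9 canvas into 1134×567 spans the height: 1008.00 × 567.00 (×0.2093 from 4816×2709).
Applying the same ×0.2093: 1744.93 → 365.22.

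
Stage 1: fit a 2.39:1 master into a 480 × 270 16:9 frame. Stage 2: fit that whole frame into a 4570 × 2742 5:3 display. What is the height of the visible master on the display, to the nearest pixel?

Inside the 480×270 canvas the master is width-limited at 480.00 × 200.84.
Second fit — the 16:9 canvas into 4570×2742 spans the width: 4570.00 × 2570.62 (×9.5208 from 480×270).
So the master's height is 200.84 × 9.5208 ≈ 1912.13.

1912 px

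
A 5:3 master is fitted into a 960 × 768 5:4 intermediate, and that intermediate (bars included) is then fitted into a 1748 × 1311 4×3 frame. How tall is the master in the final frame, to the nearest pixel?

983 px

5:3 in 960×768: fills the width, so the master is 960.00 × 576.00.
5:4 in 1748×1311: fills the height, so the intermediate becomes 1638.75 × 1311.00 — a scale of ×1.7070.
The master scales with it: height 576.00 × 1.7070 ≈ 983.25.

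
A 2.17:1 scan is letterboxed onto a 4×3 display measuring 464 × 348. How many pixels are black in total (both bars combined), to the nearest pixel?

62257 pixels

2.17:1 (2.170) > 4×3 (1.333), so the scan fills the width.
That makes the image 213.8249 px tall (464 / 2.170).
348 − 213.8249 = 134.1751 px of bars.
Bar area = 134.1751 × 464 ≈ 62257 px.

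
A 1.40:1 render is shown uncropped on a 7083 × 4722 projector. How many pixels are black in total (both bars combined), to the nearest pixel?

2229728 pixels

Since 1.400 < 1.500, the render is height-limited.
Content width = 4722 × 1.400 ≈ 6610.8000 px.
Leftover width: 7083 − 6610.8000 = 472.2000 px.
Across the 4722-px span: 472.2000 × 4722 ≈ 2229728 px.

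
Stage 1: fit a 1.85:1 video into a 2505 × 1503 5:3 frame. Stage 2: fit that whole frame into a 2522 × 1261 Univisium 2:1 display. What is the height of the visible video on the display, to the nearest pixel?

1.85:1 in 2505×1503: fills the width, so the video is 2505.00 × 1354.05.
The 5:3 canvas is height-limited in 2522×1261, giving 2101.67 × 1261.00; scale factor 0.8390.
Applying the same ×0.8390: 1354.05 → 1136.04.

1136 px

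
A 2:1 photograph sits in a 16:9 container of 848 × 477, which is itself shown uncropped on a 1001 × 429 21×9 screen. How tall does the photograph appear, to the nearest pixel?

381 px

2:1 in 848×477: fills the width, so the photograph is 848.00 × 424.00.
The 16:9 canvas is height-limited in 1001×429, giving 762.67 × 429.00; scale factor 0.8994.
So the photograph's height is 424.00 × 0.8994 ≈ 381.33.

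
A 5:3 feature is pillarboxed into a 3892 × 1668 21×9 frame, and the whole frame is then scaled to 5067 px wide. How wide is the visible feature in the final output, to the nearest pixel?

In the 3892×1668 frame the feature fills the height: width = 1668 × 5/3 ≈ 2780.00 px.
Resizing to 5067 px wide multiplies everything by 1.3019: 2780.00 → 3619.29 px.

3619 px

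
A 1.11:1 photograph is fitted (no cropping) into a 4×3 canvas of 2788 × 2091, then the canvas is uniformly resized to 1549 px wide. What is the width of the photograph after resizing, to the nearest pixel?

Fitted into 2788×2091, the photograph spans the height; its width is 2091 × 1.110 ≈ 2321.01 px.
Resizing to 1549 px wide multiplies everything by 0.5556: 2321.01 → 1289.54 px.

1290 px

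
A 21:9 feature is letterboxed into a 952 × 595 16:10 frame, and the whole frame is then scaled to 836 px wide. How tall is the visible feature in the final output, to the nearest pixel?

Fitted into 952×595, the feature spans the width; its height is 952 × 9/21 ≈ 408.00 px.
The frame scales by 836/952 = 0.8782; 408.00 × 0.8782 ≈ 358.29 px.

358 px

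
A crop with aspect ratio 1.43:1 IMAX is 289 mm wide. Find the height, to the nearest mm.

202 mm

At 1.43:1 IMAX, 289 / 1.430 ≈ 202.10.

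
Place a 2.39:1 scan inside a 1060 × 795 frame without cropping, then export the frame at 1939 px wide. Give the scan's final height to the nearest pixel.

811 px

In the 1060×795 frame the scan fills the width: height = 1060 / 2.390 ≈ 443.51 px.
Resizing to 1939 px wide multiplies everything by 1.8292: 443.51 → 811.30 px.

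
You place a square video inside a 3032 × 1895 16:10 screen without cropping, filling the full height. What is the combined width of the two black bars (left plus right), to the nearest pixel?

1137 px

The video is 1895 × 1/1 ≈ 1895.00 px wide.
Leftover width: 3032 − 1895.00 = 1137.00 px.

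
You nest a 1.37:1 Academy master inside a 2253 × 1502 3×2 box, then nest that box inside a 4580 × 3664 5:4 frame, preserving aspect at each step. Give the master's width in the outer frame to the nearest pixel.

4183 px

1.37:1 Academy in 2253×1502: fills the height, so the master is 2057.74 × 1502.00.
3×2 in 4580×3664: fills the width, so the intermediate becomes 4580.00 × 3053.33 — a scale of ×2.0328.
The master scales with it: width 2057.74 × 2.0328 ≈ 4183.07.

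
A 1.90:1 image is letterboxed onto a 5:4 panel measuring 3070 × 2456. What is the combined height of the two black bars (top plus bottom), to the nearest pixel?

840 px

Since 1.900 > 1.250, the image is width-limited.
That makes the image 1615.79 px tall (3070 / 1.900).
2456 − 1615.79 = 840.21 px of bars.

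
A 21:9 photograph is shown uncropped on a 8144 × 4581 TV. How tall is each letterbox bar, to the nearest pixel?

545 px

21:9 is wider than 16×9, so it spans the full width.
The photograph is 8144 × 9/21 ≈ 3490.29 px tall.
4581 − 3490.29 = 1090.71 px of bars (545.36 each).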